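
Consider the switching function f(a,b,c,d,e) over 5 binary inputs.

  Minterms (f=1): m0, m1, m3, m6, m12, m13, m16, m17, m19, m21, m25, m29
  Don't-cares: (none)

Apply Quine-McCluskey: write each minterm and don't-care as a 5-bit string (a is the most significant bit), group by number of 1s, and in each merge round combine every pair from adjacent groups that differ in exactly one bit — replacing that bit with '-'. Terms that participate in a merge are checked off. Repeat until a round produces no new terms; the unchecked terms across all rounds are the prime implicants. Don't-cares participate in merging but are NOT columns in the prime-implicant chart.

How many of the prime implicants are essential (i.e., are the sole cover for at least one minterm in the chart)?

size-2^0 implicants → 00000(✓)  00001(✓)  00011(✓)  00110  01100(✓)  01101(✓)  10000(✓)  10001(✓)  10011(✓)  10101(✓)  11001(✓)  11101(✓)
size-2^1 implicants → -0000(✓)  -0001(✓)  -0011(✓)  -1101  000-1(✓)  0000-(✓)  0110-  1-001(✓)  1-101(✓)  10-01(✓)  100-1(✓)  1000-(✓)  11-01(✓)
size-2^2 implicants → -00-1  -000-  1--01
Unchecked terms (primes): -00-1, -000-, -1101, 00110, 0110-, 1--01
Minterm coverage:
  m0 ⊆ -000- [E]
  m1 ⊆ -00-1,-000-
  m3 ⊆ -00-1 [E]
  m6 ⊆ 00110 [E]
  m12 ⊆ 0110- [E]
  m13 ⊆ -1101,0110-
  m16 ⊆ -000- [E]
  m17 ⊆ -00-1,-000-,1--01
  m19 ⊆ -00-1 [E]
  m21 ⊆ 1--01 [E]
  m25 ⊆ 1--01 [E]
  m29 ⊆ -1101,1--01
E = {-00-1, -000-, 00110, 0110-, 1--01}

5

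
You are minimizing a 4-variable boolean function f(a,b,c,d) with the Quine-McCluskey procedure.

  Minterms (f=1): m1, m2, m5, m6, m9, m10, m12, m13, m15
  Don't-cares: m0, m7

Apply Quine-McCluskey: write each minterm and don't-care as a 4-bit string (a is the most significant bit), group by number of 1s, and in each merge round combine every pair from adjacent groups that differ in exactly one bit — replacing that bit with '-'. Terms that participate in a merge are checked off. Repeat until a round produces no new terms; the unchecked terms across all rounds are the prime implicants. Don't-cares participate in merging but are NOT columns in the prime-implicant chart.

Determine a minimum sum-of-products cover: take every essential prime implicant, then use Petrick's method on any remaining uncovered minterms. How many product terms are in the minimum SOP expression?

size-2^0 implicants → 0000(✓)  0001(✓)  0010(✓)  0101(✓)  0110(✓)  0111(✓)  1001(✓)  1010(✓)  1100(✓)  1101(✓)  1111(✓)
size-2^1 implicants → -001(✓)  -010  -101(✓)  -111(✓)  0-01(✓)  0-10  00-0  000-  01-1(✓)  011-  1-01(✓)  11-1(✓)  110-
size-2^2 implicants → --01  -1-1
Unchecked terms (primes): --01, -010, -1-1, 0-10, 00-0, 000-, 011-, 110-
Minterm coverage:
  m1 ⊆ --01,000-
  m2 ⊆ -010,0-10,00-0
  m5 ⊆ --01,-1-1
  m6 ⊆ 0-10,011-
  m9 ⊆ --01 [E]
  m10 ⊆ -010 [E]
  m12 ⊆ 110- [E]
  m13 ⊆ --01,-1-1,110-
  m15 ⊆ -1-1 [E]
E = {--01, -010, -1-1, 110-}
Petrick residual → 0-10
Cover = c'd + b'cd' + bd + a'cd' + abc'  |cover|=5

5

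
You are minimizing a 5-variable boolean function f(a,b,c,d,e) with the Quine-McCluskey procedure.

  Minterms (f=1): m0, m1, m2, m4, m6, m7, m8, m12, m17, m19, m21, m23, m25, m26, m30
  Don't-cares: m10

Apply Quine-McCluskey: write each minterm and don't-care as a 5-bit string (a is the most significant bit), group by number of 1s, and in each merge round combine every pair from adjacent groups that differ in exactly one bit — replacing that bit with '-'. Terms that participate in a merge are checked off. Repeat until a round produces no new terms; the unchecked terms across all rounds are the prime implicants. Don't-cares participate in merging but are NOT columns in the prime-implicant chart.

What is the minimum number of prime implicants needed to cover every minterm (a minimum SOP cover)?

7

size-2^0 implicants → 00000(✓)  00001(✓)  00010(✓)  00100(✓)  00110(✓)  00111(✓)  01000(✓)  01010(✓)  01100(✓)  10001(✓)  10011(✓)  10101(✓)  10111(✓)  11001(✓)  11010(✓)  11110(✓)
size-2^1 implicants → -0001  -0111  -1010  0-000(✓)  0-010(✓)  0-100(✓)  00-00(✓)  00-10(✓)  000-0(✓)  0000-  001-0(✓)  0011-  01-00(✓)  010-0(✓)  1-001  10-01(✓)  10-11(✓)  100-1(✓)  101-1(✓)  11-10
size-2^2 implicants → 0--00  0-0-0  00--0  10--1
Unchecked terms (primes): -0001, -0111, -1010, 0--00, 0-0-0, 00--0, 0000-, 0011-, 1-001, 10--1, 11-10
Minterm coverage:
  m0 ⊆ 0--00,0-0-0,00--0,0000-
  m1 ⊆ -0001,0000-
  m2 ⊆ 0-0-0,00--0
  m4 ⊆ 0--00,00--0
  m6 ⊆ 00--0,0011-
  m7 ⊆ -0111,0011-
  m8 ⊆ 0--00,0-0-0
  m12 ⊆ 0--00 [E]
  m17 ⊆ -0001,1-001,10--1
  m19 ⊆ 10--1 [E]
  m21 ⊆ 10--1 [E]
  m23 ⊆ -0111,10--1
  m25 ⊆ 1-001 [E]
  m26 ⊆ -1010,11-10
  m30 ⊆ 11-10 [E]
E = {0--00, 1-001, 10--1, 11-10}
Petrick residual → -0001, -0111, 00--0
Cover = b'c'd'e + b'cde + a'd'e' + a'b'e' + ac'd'e + ab'e + abde'  |cover|=7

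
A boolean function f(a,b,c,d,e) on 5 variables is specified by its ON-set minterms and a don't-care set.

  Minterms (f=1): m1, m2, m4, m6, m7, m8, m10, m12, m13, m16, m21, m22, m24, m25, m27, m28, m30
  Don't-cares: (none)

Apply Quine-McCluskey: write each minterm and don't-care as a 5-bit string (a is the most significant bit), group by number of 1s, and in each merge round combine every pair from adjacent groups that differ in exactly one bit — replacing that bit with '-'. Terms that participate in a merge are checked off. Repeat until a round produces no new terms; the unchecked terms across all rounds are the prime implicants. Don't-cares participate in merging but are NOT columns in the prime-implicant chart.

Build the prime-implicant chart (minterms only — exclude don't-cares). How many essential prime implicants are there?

[col 0] 00001, 00010*, 00100*, 00110*, 00111*, 01000*, 01010*, 01100*, 01101*, 10000*, 10101, 10110*, 11000*, 11001*, 11011*, 11100*, 11110*
[col 1] -0110, -1000*, -1100*, 0-010, 0-100, 00-10, 001-0, 0011-, 01-00*, 010-0, 0110-, 1-000, 1-110, 11-00*, 110-1, 1100-, 111-0
[col 2] -1-00
Prime implicants: -0110, -1-00, 0-010, 0-100, 00-10, 00001, 001-0, 0011-, 010-0, 0110-, 1-000, 1-110, 10101, 110-1, 1100-, 111-0
PI chart (minterm → PIs covering it):
  1 | 00001  (sole → essential)
  2 | 0-010,00-10
  4 | 0-100,001-0
  6 | -0110,00-10,001-0,0011-
  7 | 0011-  (sole → essential)
  8 | -1-00,010-0
  10 | 0-010,010-0
  12 | -1-00,0-100,0110-
  13 | 0110-  (sole → essential)
  16 | 1-000  (sole → essential)
  21 | 10101  (sole → essential)
  22 | -0110,1-110
  24 | -1-00,1-000,1100-
  25 | 110-1,1100-
  27 | 110-1  (sole → essential)
  28 | -1-00,111-0
  30 | 1-110,111-0
Essential prime implicants: 00001, 0011-, 0110-, 1-000, 10101, 110-1

6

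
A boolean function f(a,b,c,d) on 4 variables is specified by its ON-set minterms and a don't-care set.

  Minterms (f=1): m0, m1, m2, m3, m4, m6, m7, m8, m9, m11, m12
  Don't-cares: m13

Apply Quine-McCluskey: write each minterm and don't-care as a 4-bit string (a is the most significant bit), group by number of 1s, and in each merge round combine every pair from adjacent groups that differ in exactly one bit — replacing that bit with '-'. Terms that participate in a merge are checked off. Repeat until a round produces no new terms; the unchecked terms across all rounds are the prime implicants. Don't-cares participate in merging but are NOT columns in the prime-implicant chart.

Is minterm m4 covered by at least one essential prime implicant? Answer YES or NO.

NO

size-2^0 implicants → 0000(✓)  0001(✓)  0010(✓)  0011(✓)  0100(✓)  0110(✓)  0111(✓)  1000(✓)  1001(✓)  1011(✓)  1100(✓)  1101(✓)
size-2^1 implicants → -000(✓)  -001(✓)  -011(✓)  -100(✓)  0-00(✓)  0-10(✓)  0-11(✓)  00-0(✓)  00-1(✓)  000-(✓)  001-(✓)  01-0(✓)  011-(✓)  1-00(✓)  1-01(✓)  10-1(✓)  100-(✓)  110-(✓)
size-2^2 implicants → --00  -0-1  -00-  0--0  0-1-  00--  1-0-
Unchecked terms (primes): --00, -0-1, -00-, 0--0, 0-1-, 00--, 1-0-
Minterm coverage:
  m0 ⊆ --00,-00-,0--0,00--
  m1 ⊆ -0-1,-00-,00--
  m2 ⊆ 0--0,0-1-,00--
  m3 ⊆ -0-1,0-1-,00--
  m4 ⊆ --00,0--0
  m6 ⊆ 0--0,0-1-
  m7 ⊆ 0-1- [E]
  m8 ⊆ --00,-00-,1-0-
  m9 ⊆ -0-1,-00-,1-0-
  m11 ⊆ -0-1 [E]
  m12 ⊆ --00,1-0-
E = {-0-1, 0-1-}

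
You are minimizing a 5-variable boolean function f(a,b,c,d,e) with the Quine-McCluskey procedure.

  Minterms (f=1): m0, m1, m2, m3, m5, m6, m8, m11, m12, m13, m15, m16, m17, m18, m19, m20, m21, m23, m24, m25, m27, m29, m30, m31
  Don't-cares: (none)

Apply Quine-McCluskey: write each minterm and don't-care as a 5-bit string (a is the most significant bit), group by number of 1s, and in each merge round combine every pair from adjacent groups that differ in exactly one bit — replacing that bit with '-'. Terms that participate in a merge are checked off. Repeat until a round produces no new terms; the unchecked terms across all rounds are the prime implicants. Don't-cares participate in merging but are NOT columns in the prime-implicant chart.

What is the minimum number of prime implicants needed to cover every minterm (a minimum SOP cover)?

9

size-2^0 implicants → 00000(✓)  00001(✓)  00010(✓)  00011(✓)  00101(✓)  00110(✓)  01000(✓)  01011(✓)  01100(✓)  01101(✓)  01111(✓)  10000(✓)  10001(✓)  10010(✓)  10011(✓)  10100(✓)  10101(✓)  10111(✓)  11000(✓)  11001(✓)  11011(✓)  11101(✓)  11110(✓)  11111(✓)
size-2^1 implicants → -0000(✓)  -0001(✓)  -0010(✓)  -0011(✓)  -0101(✓)  -1000(✓)  -1011(✓)  -1101(✓)  -1111(✓)  0-000(✓)  0-011(✓)  0-101(✓)  00-01(✓)  00-10  000-0(✓)  000-1(✓)  0000-(✓)  0001-(✓)  01-00  01-11(✓)  011-1(✓)  0110-  1-000(✓)  1-001(✓)  1-011(✓)  1-101(✓)  1-111(✓)  10-00(✓)  10-01(✓)  10-11(✓)  100-0(✓)  100-1(✓)  1000-(✓)  1001-(✓)  101-1(✓)  1010-(✓)  11-01(✓)  11-11(✓)  110-1(✓)  1100-(✓)  111-1(✓)  1111-
size-2^2 implicants → --000  --011  --101  -0-01  -00-0(✓)  -00-1(✓)  -000-(✓)  -001-(✓)  -1-11  -11-1  000--(✓)  1--01(✓)  1--11(✓)  1-0-1(✓)  1-00-  1-1-1(✓)  10--1(✓)  10-0-  100--(✓)  11--1(✓)
size-2^3 implicants → -00--  1---1
Unchecked terms (primes): --000, --011, --101, -0-01, -00--, -1-11, -11-1, 00-10, 01-00, 0110-, 1---1, 1-00-, 10-0-, 1111-
Minterm coverage:
  m0 ⊆ --000,-00--
  m1 ⊆ -0-01,-00--
  m2 ⊆ -00--,00-10
  m3 ⊆ --011,-00--
  m5 ⊆ --101,-0-01
  m6 ⊆ 00-10 [E]
  m8 ⊆ --000,01-00
  m11 ⊆ --011,-1-11
  m12 ⊆ 01-00,0110-
  m13 ⊆ --101,-11-1,0110-
  m15 ⊆ -1-11,-11-1
  m16 ⊆ --000,-00--,1-00-,10-0-
  m17 ⊆ -0-01,-00--,1---1,1-00-,10-0-
  m18 ⊆ -00-- [E]
  m19 ⊆ --011,-00--,1---1
  m20 ⊆ 10-0- [E]
  m21 ⊆ --101,-0-01,1---1,10-0-
  m23 ⊆ 1---1 [E]
  m24 ⊆ --000,1-00-
  m25 ⊆ 1---1,1-00-
  m27 ⊆ --011,-1-11,1---1
  m29 ⊆ --101,-11-1,1---1
  m30 ⊆ 1111- [E]
  m31 ⊆ -1-11,-11-1,1---1,1111-
E = {-00--, 00-10, 1---1, 10-0-, 1111-}
Petrick residual → --000, --101, -1-11, 01-00
Cover = c'd'e' + cd'e + b'c' + bde + a'b'de' + a'bd'e' + ae + ab'd' + abcd  |cover|=9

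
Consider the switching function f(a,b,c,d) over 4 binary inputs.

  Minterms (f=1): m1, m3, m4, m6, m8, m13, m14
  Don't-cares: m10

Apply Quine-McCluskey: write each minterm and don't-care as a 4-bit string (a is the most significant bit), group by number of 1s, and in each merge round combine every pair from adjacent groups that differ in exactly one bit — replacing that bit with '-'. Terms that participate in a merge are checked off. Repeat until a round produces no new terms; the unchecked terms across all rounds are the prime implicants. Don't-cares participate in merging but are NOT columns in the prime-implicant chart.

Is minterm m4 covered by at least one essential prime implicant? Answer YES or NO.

YES

Round 0: 0001✓ 0011✓ 0100✓ 0110✓ 1000✓ 1010✓ 1101 1110✓
Round 1: -110 00-1 01-0 1-10 10-0
PIs = {-110, 00-1, 01-0, 1-10, 10-0, 1101}
Coverage chart:
  m1: 00-1 ←essential
  m3: 00-1 ←essential
  m4: 01-0 ←essential
  m6: -110,01-0
  m8: 10-0 ←essential
  m13: 1101 ←essential
  m14: -110,1-10
Essential: 00-1, 01-0, 10-0, 1101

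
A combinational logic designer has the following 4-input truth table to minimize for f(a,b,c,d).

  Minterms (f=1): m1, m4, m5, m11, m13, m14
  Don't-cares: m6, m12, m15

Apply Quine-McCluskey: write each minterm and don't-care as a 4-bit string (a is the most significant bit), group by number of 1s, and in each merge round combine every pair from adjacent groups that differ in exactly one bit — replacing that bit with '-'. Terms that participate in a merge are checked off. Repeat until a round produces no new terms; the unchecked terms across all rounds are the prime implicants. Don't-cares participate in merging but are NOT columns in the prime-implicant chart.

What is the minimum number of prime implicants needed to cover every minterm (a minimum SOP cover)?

Round 0: 0001✓ 0100✓ 0101✓ 0110✓ 1011✓ 1100✓ 1101✓ 1110✓ 1111✓
Round 1: -100✓ -101✓ -110✓ 0-01 01-0✓ 010-✓ 1-11 11-0✓ 11-1✓ 110-✓ 111-✓
Round 2: -1-0 -10- 11--
PIs = {-1-0, -10-, 0-01, 1-11, 11--}
Coverage chart:
  m1: 0-01 ←essential
  m4: -1-0,-10-
  m5: -10-,0-01
  m11: 1-11 ←essential
  m13: -10-,11--
  m14: -1-0,11--
Essential: 0-01, 1-11
Petrick residual → -1-0, -10-
Min cover (4 terms): bd' + bc' + a'c'd + acd

4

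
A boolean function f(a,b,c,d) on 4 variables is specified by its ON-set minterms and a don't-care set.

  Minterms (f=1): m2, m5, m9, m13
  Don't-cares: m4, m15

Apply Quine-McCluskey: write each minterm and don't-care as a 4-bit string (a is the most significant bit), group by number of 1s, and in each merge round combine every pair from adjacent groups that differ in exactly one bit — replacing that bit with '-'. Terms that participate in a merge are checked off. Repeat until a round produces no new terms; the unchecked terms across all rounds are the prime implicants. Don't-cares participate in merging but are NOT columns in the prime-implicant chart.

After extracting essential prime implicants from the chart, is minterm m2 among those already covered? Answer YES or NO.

size-2^0 implicants → 0010  0100(✓)  0101(✓)  1001(✓)  1101(✓)  1111(✓)
size-2^1 implicants → -101  010-  1-01  11-1
Unchecked terms (primes): -101, 0010, 010-, 1-01, 11-1
Minterm coverage:
  m2 ⊆ 0010 [E]
  m5 ⊆ -101,010-
  m9 ⊆ 1-01 [E]
  m13 ⊆ -101,1-01,11-1
E = {0010, 1-01}

YES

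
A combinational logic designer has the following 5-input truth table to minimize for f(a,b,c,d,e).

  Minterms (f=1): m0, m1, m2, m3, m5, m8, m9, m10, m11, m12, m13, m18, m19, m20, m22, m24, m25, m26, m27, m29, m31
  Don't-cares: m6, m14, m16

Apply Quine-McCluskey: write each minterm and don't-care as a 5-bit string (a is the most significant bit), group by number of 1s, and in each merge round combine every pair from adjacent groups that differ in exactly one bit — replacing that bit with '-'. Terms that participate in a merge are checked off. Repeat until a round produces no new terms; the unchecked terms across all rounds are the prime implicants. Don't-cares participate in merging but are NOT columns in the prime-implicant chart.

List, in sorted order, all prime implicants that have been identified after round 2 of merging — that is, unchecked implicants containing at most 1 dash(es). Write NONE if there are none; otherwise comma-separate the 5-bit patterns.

size-2^0 implicants → 00000(✓)  00001(✓)  00010(✓)  00011(✓)  00101(✓)  00110(✓)  01000(✓)  01001(✓)  01010(✓)  01011(✓)  01100(✓)  01101(✓)  01110(✓)  10000(✓)  10010(✓)  10011(✓)  10100(✓)  10110(✓)  11000(✓)  11001(✓)  11010(✓)  11011(✓)  11101(✓)  11111(✓)
size-2^1 implicants → -0000(✓)  -0010(✓)  -0011(✓)  -0110(✓)  -1000(✓)  -1001(✓)  -1010(✓)  -1011(✓)  -1101(✓)  0-000(✓)  0-001(✓)  0-010(✓)  0-011(✓)  0-101(✓)  0-110(✓)  00-01(✓)  00-10(✓)  000-0(✓)  000-1(✓)  0000-(✓)  0001-(✓)  01-00(✓)  01-01(✓)  01-10(✓)  010-0(✓)  010-1(✓)  0100-(✓)  0101-(✓)  011-0(✓)  0110-(✓)  1-000(✓)  1-010(✓)  1-011(✓)  10-00(✓)  10-10(✓)  100-0(✓)  1001-(✓)  101-0(✓)  11-01(✓)  11-11(✓)  110-0(✓)  110-1(✓)  1100-(✓)  1101-(✓)  111-1(✓)
size-2^2 implicants → --000(✓)  --010(✓)  --011(✓)  -0-10  -00-0(✓)  -001-(✓)  -1-01  -10-0(✓)  -10-1(✓)  -100-(✓)  -101-(✓)  0--01  0--10  0-0-0(✓)  0-0-1(✓)  0-00-(✓)  0-01-(✓)  000--(✓)  01--0  01-0-  010--(✓)  1-0-0(✓)  1-01-(✓)  10--0  11--1  110--(✓)
size-2^3 implicants → --0-0  --01-  -10--  0-0--
Unchecked terms (primes): --0-0, --01-, -0-10, -1-01, -10--, 0--01, 0--10, 0-0--, 01--0, 01-0-, 10--0, 11--1

NONE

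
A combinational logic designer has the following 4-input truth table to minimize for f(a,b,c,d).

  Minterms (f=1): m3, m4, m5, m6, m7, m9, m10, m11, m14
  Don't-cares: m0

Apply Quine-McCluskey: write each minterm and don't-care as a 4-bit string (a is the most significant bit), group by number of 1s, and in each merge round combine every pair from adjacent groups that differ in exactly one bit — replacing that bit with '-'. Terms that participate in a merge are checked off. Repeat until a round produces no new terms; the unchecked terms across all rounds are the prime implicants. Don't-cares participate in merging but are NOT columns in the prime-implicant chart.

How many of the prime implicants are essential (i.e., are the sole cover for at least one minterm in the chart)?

2

size-2^0 implicants → 0000(✓)  0011(✓)  0100(✓)  0101(✓)  0110(✓)  0111(✓)  1001(✓)  1010(✓)  1011(✓)  1110(✓)
size-2^1 implicants → -011  -110  0-00  0-11  01-0(✓)  01-1(✓)  010-(✓)  011-(✓)  1-10  10-1  101-
size-2^2 implicants → 01--
Unchecked terms (primes): -011, -110, 0-00, 0-11, 01--, 1-10, 10-1, 101-
Minterm coverage:
  m3 ⊆ -011,0-11
  m4 ⊆ 0-00,01--
  m5 ⊆ 01-- [E]
  m6 ⊆ -110,01--
  m7 ⊆ 0-11,01--
  m9 ⊆ 10-1 [E]
  m10 ⊆ 1-10,101-
  m11 ⊆ -011,10-1,101-
  m14 ⊆ -110,1-10
E = {01--, 10-1}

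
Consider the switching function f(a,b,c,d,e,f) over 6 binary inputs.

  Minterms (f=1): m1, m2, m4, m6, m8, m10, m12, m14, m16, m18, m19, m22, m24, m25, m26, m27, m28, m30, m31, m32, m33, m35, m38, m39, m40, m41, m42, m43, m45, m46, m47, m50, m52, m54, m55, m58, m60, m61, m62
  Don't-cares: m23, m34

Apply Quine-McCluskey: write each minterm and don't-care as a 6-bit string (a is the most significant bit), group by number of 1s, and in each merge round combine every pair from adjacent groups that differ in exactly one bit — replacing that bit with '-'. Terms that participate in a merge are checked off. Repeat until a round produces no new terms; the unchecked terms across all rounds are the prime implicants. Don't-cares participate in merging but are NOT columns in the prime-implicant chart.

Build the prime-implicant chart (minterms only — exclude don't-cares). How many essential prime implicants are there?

8

[col 0] 000001*, 000010*, 000100*, 000110*, 001000*, 001010*, 001100*, 001110*, 010000*, 010010*, 010011*, 010110*, 010111*, 011000*, 011001*, 011010*, 011011*, 011100*, 011110*, 011111*, 100000*, 100001*, 100010*, 100011*, 100110*, 100111*, 101000*, 101001*, 101010*, 101011*, 101101*, 101110*, 101111*, 110010*, 110100*, 110110*, 110111*, 111010*, 111100*, 111101*, 111110*
[col 1] -00001, -00010*, -00110*, -01000*, -01010*, -01110*, -10010*, -10110*, -10111*, -11010*, -11100*, -11110*, 0-0010*, 0-0110*, 0-1000*, 0-1010*, 0-1100*, 0-1110*, 00-010*, 00-100*, 00-110*, 000-10*, 0001-0*, 001-00*, 001-10*, 0010-0*, 0011-0*, 01-000*, 01-010*, 01-011*, 01-110*, 01-111*, 010-10*, 010-11*, 0100-0*, 01001-*, 01011-*, 011-00*, 011-10*, 011-11*, 0110-0*, 0110-1*, 01100-*, 01101-*, 0111-0*, 01111-*, 1-0010*, 1-0110*, 1-0111*, 1-1010*, 1-1101, 1-1110*, 10-000*, 10-001*, 10-010*, 10-011*, 10-110*, 10-111*, 100-10*, 100-11*, 1000-0*, 1000-1*, 10000-*, 10001-*, 10011-*, 101-01*, 101-10*, 101-11*, 1010-0*, 1010-1*, 10100-*, 10101-*, 1011-1*, 10111-*, 11-010*, 11-100*, 11-110*, 110-10*, 1101-0*, 11011-*, 111-10*, 1111-0*, 11110-
[col 2] --0010*, --0110*, --1010*, --1110*, -0-010*, -0-110*, -00-10*, -01-10*, -010-0, -1-010*, -1-110*, -10-10*, -1011-, -11-10*, -111-0, 0--010*, 0--110*, 0-0-10*, 0-1-00*, 0-1-10*, 0-10-0*, 0-11-0*, 00--10*, 00-1-0, 001--0*, 01--10*, 01--11*, 01-0-0, 01-01-*, 01-11-*, 010-1-*, 011--0*, 011-1-*, 0110--, 1--010*, 1--110*, 1-0-10*, 1-011-, 1-1-10*, 10--10*, 10--11*, 10-0-0*, 10-0-1*, 10-00-*, 10-01-*, 10-11-*, 100-1-*, 1000--*, 101--1, 101-1-*, 1010--*, 11--10*, 11-1-0
[col 3] ---010*, ---110*, --0-10*, --1-10*, -0--10*, -1--10*, 0---10*, 0-1--0, 01--1-, 1---10*, 10--1-, 10-0--
[col 4] ----10
Prime implicants: ----10, -00001, -010-0, -1011-, -111-0, 0-1--0, 00-1-0, 01--1-, 01-0-0, 0110--, 1-011-, 1-1101, 10--1-, 10-0--, 101--1, 11-1-0, 11110-
PI chart (minterm → PIs covering it):
  1 | -00001  (sole → essential)
  2 | ----10  (sole → essential)
  4 | 00-1-0  (sole → essential)
  6 | ----10,00-1-0
  8 | -010-0,0-1--0
  10 | ----10,-010-0,0-1--0
  12 | 0-1--0,00-1-0
  14 | ----10,0-1--0,00-1-0
  16 | 01-0-0  (sole → essential)
  18 | ----10,01--1-,01-0-0
  19 | 01--1-  (sole → essential)
  22 | ----10,-1011-,01--1-
  24 | 0-1--0,01-0-0,0110--
  25 | 0110--  (sole → essential)
  26 | ----10,0-1--0,01--1-,01-0-0,0110--
  27 | 01--1-,0110--
  28 | -111-0,0-1--0
  30 | ----10,-111-0,0-1--0,01--1-
  31 | 01--1-  (sole → essential)
  32 | 10-0--  (sole → essential)
  33 | -00001,10-0--
  35 | 10--1-,10-0--
  38 | ----10,1-011-,10--1-
  39 | 1-011-,10--1-
  40 | -010-0,10-0--
  41 | 10-0--,101--1
  42 | ----10,-010-0,10--1-,10-0--
  43 | 10--1-,10-0--,101--1
  45 | 1-1101,101--1
  46 | ----10,10--1-
  47 | 10--1-,101--1
  50 | ----10  (sole → essential)
  52 | 11-1-0  (sole → essential)
  54 | ----10,-1011-,1-011-,11-1-0
  55 | -1011-,1-011-
  58 | ----10  (sole → essential)
  60 | -111-0,11-1-0,11110-
  61 | 1-1101,11110-
  62 | ----10,-111-0,11-1-0
Essential prime implicants: ----10, -00001, 00-1-0, 01--1-, 01-0-0, 0110--, 10-0--, 11-1-0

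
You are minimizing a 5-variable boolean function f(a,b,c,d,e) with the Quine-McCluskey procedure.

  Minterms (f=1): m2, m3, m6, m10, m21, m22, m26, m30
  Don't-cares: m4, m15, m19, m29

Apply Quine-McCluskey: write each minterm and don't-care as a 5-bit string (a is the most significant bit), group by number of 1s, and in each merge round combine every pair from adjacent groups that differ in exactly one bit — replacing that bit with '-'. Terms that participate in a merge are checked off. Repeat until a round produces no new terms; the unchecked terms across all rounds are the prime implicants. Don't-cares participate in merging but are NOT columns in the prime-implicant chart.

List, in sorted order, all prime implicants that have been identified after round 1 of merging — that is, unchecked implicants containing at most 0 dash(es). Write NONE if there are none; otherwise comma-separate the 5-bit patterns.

Round 0: 00010✓ 00011✓ 00100✓ 00110✓ 01010✓ 01111 10011✓ 10101✓ 10110✓ 11010✓ 11101✓ 11110✓
Round 1: -0011 -0110 -1010 0-010 00-10 0001- 001-0 1-101 1-110 11-10
PIs = {-0011, -0110, -1010, 0-010, 00-10, 0001-, 001-0, 01111, 1-101, 1-110, 11-10}

01111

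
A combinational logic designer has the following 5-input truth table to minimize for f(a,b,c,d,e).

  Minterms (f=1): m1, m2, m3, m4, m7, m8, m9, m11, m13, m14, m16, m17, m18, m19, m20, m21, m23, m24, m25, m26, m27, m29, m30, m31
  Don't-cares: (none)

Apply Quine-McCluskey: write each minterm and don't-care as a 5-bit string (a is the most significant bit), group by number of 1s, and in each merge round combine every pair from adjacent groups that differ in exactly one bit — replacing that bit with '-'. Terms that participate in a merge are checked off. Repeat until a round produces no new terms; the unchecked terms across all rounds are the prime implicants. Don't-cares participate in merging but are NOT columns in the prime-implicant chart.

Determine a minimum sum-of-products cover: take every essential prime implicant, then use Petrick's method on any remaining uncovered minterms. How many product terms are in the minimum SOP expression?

9

size-2^0 implicants → 00001(✓)  00010(✓)  00011(✓)  00100(✓)  00111(✓)  01000(✓)  01001(✓)  01011(✓)  01101(✓)  01110(✓)  10000(✓)  10001(✓)  10010(✓)  10011(✓)  10100(✓)  10101(✓)  10111(✓)  11000(✓)  11001(✓)  11010(✓)  11011(✓)  11101(✓)  11110(✓)  11111(✓)
size-2^1 implicants → -0001(✓)  -0010(✓)  -0011(✓)  -0100  -0111(✓)  -1000(✓)  -1001(✓)  -1011(✓)  -1101(✓)  -1110  0-001(✓)  0-011(✓)  00-11(✓)  000-1(✓)  0001-(✓)  01-01(✓)  010-1(✓)  0100-(✓)  1-000(✓)  1-001(✓)  1-010(✓)  1-011(✓)  1-101(✓)  1-111(✓)  10-00(✓)  10-01(✓)  10-11(✓)  100-0(✓)  100-1(✓)  1000-(✓)  1001-(✓)  101-1(✓)  1010-(✓)  11-01(✓)  11-10(✓)  11-11(✓)  110-0(✓)  110-1(✓)  1100-(✓)  1101-(✓)  111-1(✓)  1111-(✓)
size-2^2 implicants → --001(✓)  --011(✓)  -0-11  -00-1(✓)  -001-  -1-01  -10-1(✓)  -100-  0-0-1(✓)  1--01(✓)  1--11(✓)  1-0-0(✓)  1-0-1(✓)  1-00-(✓)  1-01-(✓)  1-1-1(✓)  10--1(✓)  10-0-  100--(✓)  11--1(✓)  11-1-  110--(✓)
size-2^3 implicants → --0-1  1---1  1-0--
Unchecked terms (primes): --0-1, -0-11, -001-, -0100, -1-01, -100-, -1110, 1---1, 1-0--, 10-0-, 11-1-
Minterm coverage:
  m1 ⊆ --0-1 [E]
  m2 ⊆ -001- [E]
  m3 ⊆ --0-1,-0-11,-001-
  m4 ⊆ -0100 [E]
  m7 ⊆ -0-11 [E]
  m8 ⊆ -100- [E]
  m9 ⊆ --0-1,-1-01,-100-
  m11 ⊆ --0-1 [E]
  m13 ⊆ -1-01 [E]
  m14 ⊆ -1110 [E]
  m16 ⊆ 1-0--,10-0-
  m17 ⊆ --0-1,1---1,1-0--,10-0-
  m18 ⊆ -001-,1-0--
  m19 ⊆ --0-1,-0-11,-001-,1---1,1-0--
  m20 ⊆ -0100,10-0-
  m21 ⊆ 1---1,10-0-
  m23 ⊆ -0-11,1---1
  m24 ⊆ -100-,1-0--
  m25 ⊆ --0-1,-1-01,-100-,1---1,1-0--
  m26 ⊆ 1-0--,11-1-
  m27 ⊆ --0-1,1---1,1-0--,11-1-
  m29 ⊆ -1-01,1---1
  m30 ⊆ -1110,11-1-
  m31 ⊆ 1---1,11-1-
E = {--0-1, -0-11, -001-, -0100, -1-01, -100-, -1110}
Petrick residual → 1---1, 1-0--
Cover = c'e + b'de + b'c'd + b'cd'e' + bd'e + bc'd' + bcde' + ae + ac'  |cover|=9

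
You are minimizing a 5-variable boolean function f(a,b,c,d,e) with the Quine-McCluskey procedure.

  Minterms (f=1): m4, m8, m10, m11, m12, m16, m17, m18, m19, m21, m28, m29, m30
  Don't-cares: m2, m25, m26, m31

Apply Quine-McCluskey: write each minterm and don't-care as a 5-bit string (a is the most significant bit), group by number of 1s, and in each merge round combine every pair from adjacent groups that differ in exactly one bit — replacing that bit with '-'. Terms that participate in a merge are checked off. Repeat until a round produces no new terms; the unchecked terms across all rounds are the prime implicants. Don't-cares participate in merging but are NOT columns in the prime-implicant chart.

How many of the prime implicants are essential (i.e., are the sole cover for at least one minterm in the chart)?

size-2^0 implicants → 00010(✓)  00100(✓)  01000(✓)  01010(✓)  01011(✓)  01100(✓)  10000(✓)  10001(✓)  10010(✓)  10011(✓)  10101(✓)  11001(✓)  11010(✓)  11100(✓)  11101(✓)  11110(✓)  11111(✓)
size-2^1 implicants → -0010(✓)  -1010(✓)  -1100  0-010(✓)  0-100  01-00  010-0  0101-  1-001(✓)  1-010(✓)  1-101(✓)  10-01(✓)  100-0(✓)  100-1(✓)  1000-(✓)  1001-(✓)  11-01(✓)  11-10  111-0(✓)  111-1(✓)  1110-(✓)  1111-(✓)
size-2^2 implicants → --010  1--01  100--  111--
Unchecked terms (primes): --010, -1100, 0-100, 01-00, 010-0, 0101-, 1--01, 100--, 11-10, 111--
Minterm coverage:
  m4 ⊆ 0-100 [E]
  m8 ⊆ 01-00,010-0
  m10 ⊆ --010,010-0,0101-
  m11 ⊆ 0101- [E]
  m12 ⊆ -1100,0-100,01-00
  m16 ⊆ 100-- [E]
  m17 ⊆ 1--01,100--
  m18 ⊆ --010,100--
  m19 ⊆ 100-- [E]
  m21 ⊆ 1--01 [E]
  m28 ⊆ -1100,111--
  m29 ⊆ 1--01,111--
  m30 ⊆ 11-10,111--
E = {0-100, 0101-, 1--01, 100--}

4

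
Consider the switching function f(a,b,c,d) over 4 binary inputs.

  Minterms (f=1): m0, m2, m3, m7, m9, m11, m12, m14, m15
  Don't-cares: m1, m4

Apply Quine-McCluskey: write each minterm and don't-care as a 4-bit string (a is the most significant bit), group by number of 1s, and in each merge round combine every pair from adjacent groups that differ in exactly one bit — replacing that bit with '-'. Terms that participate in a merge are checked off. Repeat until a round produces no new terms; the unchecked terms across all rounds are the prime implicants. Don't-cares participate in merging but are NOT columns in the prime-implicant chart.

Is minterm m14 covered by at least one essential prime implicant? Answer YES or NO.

Round 0: 0000✓ 0001✓ 0010✓ 0011✓ 0100✓ 0111✓ 1001✓ 1011✓ 1100✓ 1110✓ 1111✓
Round 1: -001✓ -011✓ -100 -111✓ 0-00 0-11✓ 00-0✓ 00-1✓ 000-✓ 001-✓ 1-11✓ 10-1✓ 11-0 111-
Round 2: --11 -0-1 00--
PIs = {--11, -0-1, -100, 0-00, 00--, 11-0, 111-}
Coverage chart:
  m0: 0-00,00--
  m2: 00-- ←essential
  m3: --11,-0-1,00--
  m7: --11 ←essential
  m9: -0-1 ←essential
  m11: --11,-0-1
  m12: -100,11-0
  m14: 11-0,111-
  m15: --11,111-
Essential: --11, -0-1, 00--

NO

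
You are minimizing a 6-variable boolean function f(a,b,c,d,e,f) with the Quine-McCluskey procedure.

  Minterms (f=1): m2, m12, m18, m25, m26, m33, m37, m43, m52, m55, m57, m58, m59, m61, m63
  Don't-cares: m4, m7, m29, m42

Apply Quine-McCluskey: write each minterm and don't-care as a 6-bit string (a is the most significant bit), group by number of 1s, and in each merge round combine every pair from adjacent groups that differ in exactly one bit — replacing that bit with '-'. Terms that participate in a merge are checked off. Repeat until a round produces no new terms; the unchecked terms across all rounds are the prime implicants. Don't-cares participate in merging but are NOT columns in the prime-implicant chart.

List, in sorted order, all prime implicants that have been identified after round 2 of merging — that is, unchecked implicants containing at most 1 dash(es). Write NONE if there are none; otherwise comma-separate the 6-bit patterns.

Round 0: 000010✓ 000100✓ 000111 001100✓ 010010✓ 011001✓ 011010✓ 011101✓ 100001✓ 100101✓ 101010✓ 101011✓ 110100 110111✓ 111001✓ 111010✓ 111011✓ 111101✓ 111111✓
Round 1: -11001✓ -11010 -11101✓ 0-0010 00-100 01-010 011-01✓ 1-1010✓ 1-1011✓ 100-01 10101-✓ 11-111 111-01✓ 111-11✓ 1110-1✓ 11101-✓ 1111-1✓
Round 2: -11-01 1-101- 111--1
PIs = {-11-01, -11010, 0-0010, 00-100, 000111, 01-010, 1-101-, 100-01, 11-111, 110100, 111--1}

-11010, 0-0010, 00-100, 000111, 01-010, 100-01, 11-111, 110100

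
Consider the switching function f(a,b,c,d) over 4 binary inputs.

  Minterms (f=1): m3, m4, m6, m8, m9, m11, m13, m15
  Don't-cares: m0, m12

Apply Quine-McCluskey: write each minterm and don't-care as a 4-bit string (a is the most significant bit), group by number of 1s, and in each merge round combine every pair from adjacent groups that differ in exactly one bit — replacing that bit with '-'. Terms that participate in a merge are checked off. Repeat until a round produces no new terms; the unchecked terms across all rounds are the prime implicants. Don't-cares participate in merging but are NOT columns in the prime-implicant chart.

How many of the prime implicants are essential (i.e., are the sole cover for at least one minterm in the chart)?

3

[col 0] 0000*, 0011*, 0100*, 0110*, 1000*, 1001*, 1011*, 1100*, 1101*, 1111*
[col 1] -000*, -011, -100*, 0-00*, 01-0, 1-00*, 1-01*, 1-11*, 10-1*, 100-*, 11-1*, 110-*
[col 2] --00, 1--1, 1-0-
Prime implicants: --00, -011, 01-0, 1--1, 1-0-
PI chart (minterm → PIs covering it):
  3 | -011  (sole → essential)
  4 | --00,01-0
  6 | 01-0  (sole → essential)
  8 | --00,1-0-
  9 | 1--1,1-0-
  11 | -011,1--1
  13 | 1--1,1-0-
  15 | 1--1  (sole → essential)
Essential prime implicants: -011, 01-0, 1--1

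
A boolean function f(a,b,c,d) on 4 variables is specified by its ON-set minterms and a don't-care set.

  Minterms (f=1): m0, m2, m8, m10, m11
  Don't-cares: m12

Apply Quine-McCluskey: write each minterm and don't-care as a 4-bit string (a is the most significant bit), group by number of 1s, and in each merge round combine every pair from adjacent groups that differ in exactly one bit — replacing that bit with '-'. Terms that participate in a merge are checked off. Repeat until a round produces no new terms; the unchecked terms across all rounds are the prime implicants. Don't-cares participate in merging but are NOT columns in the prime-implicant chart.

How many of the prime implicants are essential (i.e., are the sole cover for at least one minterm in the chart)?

2

[col 0] 0000*, 0010*, 1000*, 1010*, 1011*, 1100*
[col 1] -000*, -010*, 00-0*, 1-00, 10-0*, 101-
[col 2] -0-0
Prime implicants: -0-0, 1-00, 101-
PI chart (minterm → PIs covering it):
  0 | -0-0  (sole → essential)
  2 | -0-0  (sole → essential)
  8 | -0-0,1-00
  10 | -0-0,101-
  11 | 101-  (sole → essential)
Essential prime implicants: -0-0, 101-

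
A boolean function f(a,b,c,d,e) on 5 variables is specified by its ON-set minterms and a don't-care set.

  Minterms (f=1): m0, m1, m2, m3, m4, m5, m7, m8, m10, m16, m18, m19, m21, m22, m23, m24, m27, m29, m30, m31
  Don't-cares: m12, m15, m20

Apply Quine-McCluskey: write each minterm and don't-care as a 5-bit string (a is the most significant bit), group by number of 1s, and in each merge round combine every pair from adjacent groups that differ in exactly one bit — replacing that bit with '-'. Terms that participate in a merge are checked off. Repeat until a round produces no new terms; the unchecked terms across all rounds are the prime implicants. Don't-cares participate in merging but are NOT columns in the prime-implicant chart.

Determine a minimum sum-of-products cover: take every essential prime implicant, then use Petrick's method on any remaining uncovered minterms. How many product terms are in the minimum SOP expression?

[col 0] 00000*, 00001*, 00010*, 00011*, 00100*, 00101*, 00111*, 01000*, 01010*, 01100*, 01111*, 10000*, 10010*, 10011*, 10100*, 10101*, 10110*, 10111*, 11000*, 11011*, 11101*, 11110*, 11111*
[col 1] -0000*, -0010*, -0011*, -0100*, -0101*, -0111*, -1000*, -1111*, 0-000*, 0-010*, 0-100*, 0-111*, 00-00*, 00-01*, 00-11*, 000-0*, 000-1*, 0000-*, 0001-*, 001-1*, 0010-*, 01-00*, 010-0*, 1-000*, 1-011*, 1-101*, 1-110*, 1-111*, 10-00*, 10-10*, 10-11*, 100-0*, 1001-*, 101-0*, 101-1*, 1010-*, 1011-*, 11-11*, 111-1*, 1111-*
[col 2] --000, --111, -0-00, -0-11, -00-0, -001-, -01-1, -010-, 0--00, 0-0-0, 00--1, 00-0-, 000--, 1--11, 1-1-1, 1-11-, 10--0, 10-1-, 101--
Prime implicants: --000, --111, -0-00, -0-11, -00-0, -001-, -01-1, -010-, 0--00, 0-0-0, 00--1, 00-0-, 000--, 1--11, 1-1-1, 1-11-, 10--0, 10-1-, 101--
PI chart (minterm → PIs covering it):
  0 | --000,-0-00,-00-0,0--00,0-0-0,00-0-,000--
  1 | 00--1,00-0-,000--
  2 | -00-0,-001-,0-0-0,000--
  3 | -0-11,-001-,00--1,000--
  4 | -0-00,-010-,0--00,00-0-
  5 | -01-1,-010-,00--1,00-0-
  7 | --111,-0-11,-01-1,00--1
  8 | --000,0--00,0-0-0
  10 | 0-0-0  (sole → essential)
  16 | --000,-0-00,-00-0,10--0
  18 | -00-0,-001-,10--0,10-1-
  19 | -0-11,-001-,1--11,10-1-
  21 | -01-1,-010-,1-1-1,101--
  22 | 1-11-,10--0,10-1-,101--
  23 | --111,-0-11,-01-1,1--11,1-1-1,1-11-,10-1-,101--
  24 | --000  (sole → essential)
  27 | 1--11  (sole → essential)
  29 | 1-1-1  (sole → essential)
  30 | 1-11-  (sole → essential)
  31 | --111,1--11,1-1-1,1-11-
Essential prime implicants: --000, 0-0-0, 1--11, 1-1-1, 1-11-
Petrick residual → --111, -001-, 00-0-
Minimum SOP uses 8 PIs: c'd'e' + cde + b'c'd + a'c'e' + a'b'd' + ade + ace + acd

8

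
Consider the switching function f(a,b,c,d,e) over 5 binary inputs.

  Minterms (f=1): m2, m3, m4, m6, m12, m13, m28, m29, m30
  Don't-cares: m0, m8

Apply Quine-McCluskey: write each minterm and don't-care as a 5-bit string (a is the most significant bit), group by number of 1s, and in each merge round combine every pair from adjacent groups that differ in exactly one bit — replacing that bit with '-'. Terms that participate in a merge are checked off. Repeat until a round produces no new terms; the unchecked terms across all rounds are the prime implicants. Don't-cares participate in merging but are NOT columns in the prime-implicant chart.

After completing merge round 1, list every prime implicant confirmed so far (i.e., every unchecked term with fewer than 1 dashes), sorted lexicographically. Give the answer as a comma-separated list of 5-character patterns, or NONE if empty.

NONE

[col 0] 00000*, 00010*, 00011*, 00100*, 00110*, 01000*, 01100*, 01101*, 11100*, 11101*, 11110*
[col 1] -1100*, -1101*, 0-000*, 0-100*, 00-00*, 00-10*, 000-0*, 0001-, 001-0*, 01-00*, 0110-*, 111-0, 1110-*
[col 2] -110-, 0--00, 00--0
Prime implicants: -110-, 0--00, 00--0, 0001-, 111-0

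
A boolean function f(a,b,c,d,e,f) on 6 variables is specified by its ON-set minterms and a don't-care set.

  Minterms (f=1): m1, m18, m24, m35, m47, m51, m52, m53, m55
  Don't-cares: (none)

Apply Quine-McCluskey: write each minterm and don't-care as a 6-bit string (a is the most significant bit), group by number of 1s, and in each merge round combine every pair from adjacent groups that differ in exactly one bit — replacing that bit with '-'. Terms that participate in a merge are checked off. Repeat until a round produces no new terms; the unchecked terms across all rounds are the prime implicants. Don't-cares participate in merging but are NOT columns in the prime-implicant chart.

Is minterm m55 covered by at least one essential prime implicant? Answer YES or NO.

[col 0] 000001, 010010, 011000, 100011*, 101111, 110011*, 110100*, 110101*, 110111*
[col 1] 1-0011, 110-11, 1101-1, 11010-
Prime implicants: 000001, 010010, 011000, 1-0011, 101111, 110-11, 1101-1, 11010-
PI chart (minterm → PIs covering it):
  1 | 000001  (sole → essential)
  18 | 010010  (sole → essential)
  24 | 011000  (sole → essential)
  35 | 1-0011  (sole → essential)
  47 | 101111  (sole → essential)
  51 | 1-0011,110-11
  52 | 11010-  (sole → essential)
  53 | 1101-1,11010-
  55 | 110-11,1101-1
Essential prime implicants: 000001, 010010, 011000, 1-0011, 101111, 11010-

NO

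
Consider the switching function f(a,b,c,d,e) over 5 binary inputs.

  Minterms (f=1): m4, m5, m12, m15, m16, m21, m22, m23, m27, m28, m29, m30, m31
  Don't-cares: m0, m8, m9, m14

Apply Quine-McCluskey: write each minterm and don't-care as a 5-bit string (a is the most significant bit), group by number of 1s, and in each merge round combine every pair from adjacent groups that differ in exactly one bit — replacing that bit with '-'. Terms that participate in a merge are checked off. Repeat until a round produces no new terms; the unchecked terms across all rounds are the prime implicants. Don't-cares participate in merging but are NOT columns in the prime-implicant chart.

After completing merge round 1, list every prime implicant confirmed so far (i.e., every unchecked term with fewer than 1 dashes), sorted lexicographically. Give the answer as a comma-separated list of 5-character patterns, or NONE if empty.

NONE

size-2^0 implicants → 00000(✓)  00100(✓)  00101(✓)  01000(✓)  01001(✓)  01100(✓)  01110(✓)  01111(✓)  10000(✓)  10101(✓)  10110(✓)  10111(✓)  11011(✓)  11100(✓)  11101(✓)  11110(✓)  11111(✓)
size-2^1 implicants → -0000  -0101  -1100(✓)  -1110(✓)  -1111(✓)  0-000(✓)  0-100(✓)  00-00(✓)  0010-  01-00(✓)  0100-  011-0(✓)  0111-(✓)  1-101(✓)  1-110(✓)  1-111(✓)  101-1(✓)  1011-(✓)  11-11  111-0(✓)  111-1(✓)  1110-(✓)  1111-(✓)
size-2^2 implicants → -11-0  -111-  0--00  1-1-1  1-11-  111--
Unchecked terms (primes): -0000, -0101, -11-0, -111-, 0--00, 0010-, 0100-, 1-1-1, 1-11-, 11-11, 111--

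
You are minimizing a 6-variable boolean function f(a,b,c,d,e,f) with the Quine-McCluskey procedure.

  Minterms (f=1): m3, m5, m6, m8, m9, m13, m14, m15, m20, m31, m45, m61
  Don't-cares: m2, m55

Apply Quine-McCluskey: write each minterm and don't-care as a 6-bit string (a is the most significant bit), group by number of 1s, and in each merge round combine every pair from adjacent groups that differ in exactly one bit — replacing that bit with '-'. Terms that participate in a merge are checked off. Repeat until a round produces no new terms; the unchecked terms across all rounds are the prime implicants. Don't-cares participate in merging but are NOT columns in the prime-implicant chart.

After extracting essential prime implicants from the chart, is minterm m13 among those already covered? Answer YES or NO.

YES

size-2^0 implicants → 000010(✓)  000011(✓)  000101(✓)  000110(✓)  001000(✓)  001001(✓)  001101(✓)  001110(✓)  001111(✓)  010100  011111(✓)  101101(✓)  110111  111101(✓)
size-2^1 implicants → -01101  0-1111  00-101  00-110  000-10  00001-  001-01  00100-  0011-1  00111-  1-1101
Unchecked terms (primes): -01101, 0-1111, 00-101, 00-110, 000-10, 00001-, 001-01, 00100-, 0011-1, 00111-, 010100, 1-1101, 110111
Minterm coverage:
  m3 ⊆ 00001- [E]
  m5 ⊆ 00-101 [E]
  m6 ⊆ 00-110,000-10
  m8 ⊆ 00100- [E]
  m9 ⊆ 001-01,00100-
  m13 ⊆ -01101,00-101,001-01,0011-1
  m14 ⊆ 00-110,00111-
  m15 ⊆ 0-1111,0011-1,00111-
  m20 ⊆ 010100 [E]
  m31 ⊆ 0-1111 [E]
  m45 ⊆ -01101,1-1101
  m61 ⊆ 1-1101 [E]
E = {0-1111, 00-101, 00001-, 00100-, 010100, 1-1101}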